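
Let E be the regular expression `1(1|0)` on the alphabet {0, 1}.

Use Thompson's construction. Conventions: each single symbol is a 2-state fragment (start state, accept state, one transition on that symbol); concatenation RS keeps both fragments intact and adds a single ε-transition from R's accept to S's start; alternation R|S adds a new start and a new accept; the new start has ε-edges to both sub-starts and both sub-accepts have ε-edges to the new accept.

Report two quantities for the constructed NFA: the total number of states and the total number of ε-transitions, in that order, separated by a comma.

By structural recursion:
Each of the 3 symbol leaves contributes 2 states and 0 ε-transitions.
  1|0 → 6 states, 4 ε-transitions
  1(1|0) → 8 states, 5 ε-transitions

8, 5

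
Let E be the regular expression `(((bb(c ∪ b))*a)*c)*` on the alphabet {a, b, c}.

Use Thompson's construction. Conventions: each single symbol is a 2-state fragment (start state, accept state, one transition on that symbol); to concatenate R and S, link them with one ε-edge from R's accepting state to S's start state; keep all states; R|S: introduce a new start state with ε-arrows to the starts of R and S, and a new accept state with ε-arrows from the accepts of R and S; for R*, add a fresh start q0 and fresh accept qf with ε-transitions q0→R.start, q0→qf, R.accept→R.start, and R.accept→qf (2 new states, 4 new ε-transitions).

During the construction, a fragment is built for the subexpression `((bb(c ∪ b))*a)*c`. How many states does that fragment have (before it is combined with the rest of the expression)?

18

Fragment for `((bb(c ∪ b))*a)*c`:
Each of the 6 symbol leaves contributes a 2-state fragment.
  c ∪ b : 6 states
  bb(c ∪ b) : 10 states
  (bb(c ∪ b))* : 12 states
  (bb(c ∪ b))*a : 14 states
  ((bb(c ∪ b))*a)* : 16 states
  ((bb(c ∪ b))*a)*c : 18 states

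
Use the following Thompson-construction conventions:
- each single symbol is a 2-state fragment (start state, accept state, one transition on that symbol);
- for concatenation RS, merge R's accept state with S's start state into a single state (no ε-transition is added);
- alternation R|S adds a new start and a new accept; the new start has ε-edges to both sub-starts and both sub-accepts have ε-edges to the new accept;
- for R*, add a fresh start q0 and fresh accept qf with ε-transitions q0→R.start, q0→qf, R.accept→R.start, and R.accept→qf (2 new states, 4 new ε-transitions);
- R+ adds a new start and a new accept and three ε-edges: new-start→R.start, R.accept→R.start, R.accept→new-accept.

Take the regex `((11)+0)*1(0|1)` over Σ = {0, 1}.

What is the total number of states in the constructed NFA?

Recursing over subexpressions:
Each of the 6 symbol leaves contributes a 2-state fragment.
  11 : 3 states
  (11)+ : 5 states
  (11)+0 : 6 states
  ((11)+0)* : 8 states
  0|1 : 6 states
  ((11)+0)*1(0|1) : 14 states

14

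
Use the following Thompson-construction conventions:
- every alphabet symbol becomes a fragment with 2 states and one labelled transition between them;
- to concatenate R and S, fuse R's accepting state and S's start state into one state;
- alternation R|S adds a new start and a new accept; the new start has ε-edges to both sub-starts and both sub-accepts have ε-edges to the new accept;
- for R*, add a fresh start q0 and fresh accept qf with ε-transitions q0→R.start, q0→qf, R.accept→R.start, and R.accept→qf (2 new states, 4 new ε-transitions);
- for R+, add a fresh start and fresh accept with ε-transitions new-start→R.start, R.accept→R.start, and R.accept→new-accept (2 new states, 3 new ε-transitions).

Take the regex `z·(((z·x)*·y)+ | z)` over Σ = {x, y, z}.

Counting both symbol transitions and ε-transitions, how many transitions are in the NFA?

16

By structural recursion:
Each of the 5 symbol leaves contributes 1 transition (1 symbol, 0 ε).
  z·x — 2 transitions (2 symbol, 0 ε)
  (z·x)* — 6 transitions (2 symbol, 4 ε)
  (z·x)*·y — 7 transitions (3 symbol, 4 ε)
  ((z·x)*·y)+ — 10 transitions (3 symbol, 7 ε)
  ((z·x)*·y)+ | z — 15 transitions (4 symbol, 11 ε)
  z·(((z·x)*·y)+ | z) — 16 transitions (5 symbol, 11 ε)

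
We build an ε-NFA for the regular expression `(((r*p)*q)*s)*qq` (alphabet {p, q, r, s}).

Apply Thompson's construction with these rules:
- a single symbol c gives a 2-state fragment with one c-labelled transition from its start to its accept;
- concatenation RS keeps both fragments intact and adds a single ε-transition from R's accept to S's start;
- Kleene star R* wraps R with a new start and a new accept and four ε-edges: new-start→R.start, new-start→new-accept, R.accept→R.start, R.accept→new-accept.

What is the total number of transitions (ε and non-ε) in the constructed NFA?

27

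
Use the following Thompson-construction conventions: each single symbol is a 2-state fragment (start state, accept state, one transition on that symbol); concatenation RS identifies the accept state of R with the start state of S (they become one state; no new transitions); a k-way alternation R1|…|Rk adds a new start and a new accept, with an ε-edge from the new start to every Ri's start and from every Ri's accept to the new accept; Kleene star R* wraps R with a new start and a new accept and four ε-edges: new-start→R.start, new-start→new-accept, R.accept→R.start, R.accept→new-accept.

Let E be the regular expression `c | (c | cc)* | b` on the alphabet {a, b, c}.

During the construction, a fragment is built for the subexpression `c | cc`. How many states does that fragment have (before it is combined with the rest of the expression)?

7

Fragment for `c | cc`:
Each of the 3 symbol leaves contributes a 2-state fragment.
  cc : 3 states
  c | cc : 7 states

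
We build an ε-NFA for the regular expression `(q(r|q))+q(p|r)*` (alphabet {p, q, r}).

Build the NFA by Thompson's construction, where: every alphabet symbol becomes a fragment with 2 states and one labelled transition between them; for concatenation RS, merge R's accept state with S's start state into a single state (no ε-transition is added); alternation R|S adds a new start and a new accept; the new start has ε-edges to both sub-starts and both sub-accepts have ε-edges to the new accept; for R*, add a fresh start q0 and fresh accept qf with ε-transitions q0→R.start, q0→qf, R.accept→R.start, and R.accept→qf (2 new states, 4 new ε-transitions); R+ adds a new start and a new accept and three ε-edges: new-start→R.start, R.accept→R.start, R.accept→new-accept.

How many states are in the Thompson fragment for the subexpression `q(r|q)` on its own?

Fragment for `q(r|q)`:
Each of the 3 symbol leaves contributes a 2-state fragment.
  r|q → 6 states
  q(r|q) → 7 states

7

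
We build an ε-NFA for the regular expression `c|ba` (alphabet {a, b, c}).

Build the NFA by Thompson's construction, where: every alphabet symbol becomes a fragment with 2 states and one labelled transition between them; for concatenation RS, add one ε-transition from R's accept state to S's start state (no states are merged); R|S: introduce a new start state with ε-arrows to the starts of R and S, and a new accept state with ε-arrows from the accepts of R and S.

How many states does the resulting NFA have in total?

Recursing over subexpressions:
Each of the 3 symbol leaves contributes a 2-state fragment.
  ba : 4 states
  c|ba : 8 states

8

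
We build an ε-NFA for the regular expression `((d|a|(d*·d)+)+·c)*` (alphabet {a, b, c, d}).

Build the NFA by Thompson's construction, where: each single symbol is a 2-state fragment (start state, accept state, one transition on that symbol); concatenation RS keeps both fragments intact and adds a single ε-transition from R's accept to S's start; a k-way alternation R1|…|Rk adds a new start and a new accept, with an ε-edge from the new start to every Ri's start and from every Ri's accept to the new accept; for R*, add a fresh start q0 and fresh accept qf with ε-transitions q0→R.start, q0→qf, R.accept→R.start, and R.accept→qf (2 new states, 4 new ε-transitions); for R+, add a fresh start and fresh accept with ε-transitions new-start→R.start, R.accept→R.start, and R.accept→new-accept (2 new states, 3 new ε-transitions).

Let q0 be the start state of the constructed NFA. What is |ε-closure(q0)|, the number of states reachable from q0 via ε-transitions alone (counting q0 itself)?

Compute the ε-closure size of each fragment's start state recursively; a symbol fragment's start has no outgoing ε-edge, so its closure is just itself (size 1).
  d* — |ε-closure| = 1 (new start) + 1 (body) + 1 (new accept) = 3
  d*·d — the left operand accepts ε, so the closure extends into the next operand (via the concat ε-link); |ε-closure| = 3 + 1 = 4
  (d*·d)+ — new start ε-reaches only the body's start; the new accept needs a symbol first: |ε-closure| = 1 + 4 = 5
  d|a|(d*·d)+ — |ε-closure| = 1 + 1 + 1 + 5 = 8 (the new accept is not ε-reachable since no branch accepts ε)
  (d|a|(d*·d)+)+ — new start ε-reaches only the body's start; the new accept needs a symbol first: |ε-closure| = 1 + 8 = 9
  (d|a|(d*·d)+)+·c — same as the first factor's closure: |ε-closure| = 9
  ((d|a|(d*·d)+)+·c)* — |ε-closure| = 1 (new start) + 9 (body) + 1 (new accept) = 11

11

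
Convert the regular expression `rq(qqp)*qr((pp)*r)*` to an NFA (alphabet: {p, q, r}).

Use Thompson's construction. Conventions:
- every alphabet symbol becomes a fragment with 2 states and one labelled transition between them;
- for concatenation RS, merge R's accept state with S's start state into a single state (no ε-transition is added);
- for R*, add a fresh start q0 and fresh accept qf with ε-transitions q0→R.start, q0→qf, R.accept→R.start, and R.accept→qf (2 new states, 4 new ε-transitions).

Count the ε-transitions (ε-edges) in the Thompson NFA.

12

Bottom-up over the parse tree:
Each of the 10 symbol leaves contributes 0 ε-transitions.
  qqp → 0 ε-transitions
  (qqp)* → 4 ε-transitions
  pp → 0 ε-transitions
  (pp)* → 4 ε-transitions
  (pp)*r → 4 ε-transitions
  ((pp)*r)* → 8 ε-transitions
  rq(qqp)*qr((pp)*r)* → 12 ε-transitions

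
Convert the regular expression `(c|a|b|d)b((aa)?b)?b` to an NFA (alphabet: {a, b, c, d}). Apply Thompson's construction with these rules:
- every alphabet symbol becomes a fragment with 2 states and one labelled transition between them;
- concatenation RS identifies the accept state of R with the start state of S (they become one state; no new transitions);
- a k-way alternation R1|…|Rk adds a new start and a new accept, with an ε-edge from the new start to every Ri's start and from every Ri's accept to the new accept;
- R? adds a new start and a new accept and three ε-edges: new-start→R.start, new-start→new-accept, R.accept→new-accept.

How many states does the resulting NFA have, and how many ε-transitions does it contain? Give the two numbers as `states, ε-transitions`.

19, 14

Building bottom-up:
Each of the 9 symbol leaves contributes 2 states and 0 ε-transitions.
  c|a|b|d = 10 states, 8 ε-transitions
  aa = 3 states, 0 ε-transitions
  (aa)? = 5 states, 3 ε-transitions
  (aa)?b = 6 states, 3 ε-transitions
  ((aa)?b)? = 8 states, 6 ε-transitions
  (c|a|b|d)b((aa)?b)?b = 19 states, 14 ε-transitions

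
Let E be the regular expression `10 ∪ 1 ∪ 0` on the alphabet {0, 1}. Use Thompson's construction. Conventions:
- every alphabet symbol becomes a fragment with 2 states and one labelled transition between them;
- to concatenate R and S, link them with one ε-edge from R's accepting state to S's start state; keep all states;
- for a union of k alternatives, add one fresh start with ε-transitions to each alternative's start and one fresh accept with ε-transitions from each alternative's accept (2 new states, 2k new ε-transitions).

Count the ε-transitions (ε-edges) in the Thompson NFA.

7

Per subexpression:
Each of the 4 symbol leaves contributes 0 ε-transitions.
  10 — 1 ε-transition
  10 ∪ 1 ∪ 0 — 7 ε-transitions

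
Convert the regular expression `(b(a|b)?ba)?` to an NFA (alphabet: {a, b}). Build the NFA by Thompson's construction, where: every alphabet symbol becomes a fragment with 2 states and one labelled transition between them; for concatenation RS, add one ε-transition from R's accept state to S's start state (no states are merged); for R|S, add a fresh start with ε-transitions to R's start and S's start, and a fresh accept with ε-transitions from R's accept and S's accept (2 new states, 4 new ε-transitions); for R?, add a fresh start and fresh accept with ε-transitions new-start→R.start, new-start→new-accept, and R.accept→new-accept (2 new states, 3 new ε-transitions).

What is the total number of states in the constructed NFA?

Building bottom-up:
Each of the 5 symbol leaves contributes a 2-state fragment.
  a|b → 6 states
  (a|b)? → 8 states
  b(a|b)?ba → 14 states
  (b(a|b)?ba)? → 16 states

16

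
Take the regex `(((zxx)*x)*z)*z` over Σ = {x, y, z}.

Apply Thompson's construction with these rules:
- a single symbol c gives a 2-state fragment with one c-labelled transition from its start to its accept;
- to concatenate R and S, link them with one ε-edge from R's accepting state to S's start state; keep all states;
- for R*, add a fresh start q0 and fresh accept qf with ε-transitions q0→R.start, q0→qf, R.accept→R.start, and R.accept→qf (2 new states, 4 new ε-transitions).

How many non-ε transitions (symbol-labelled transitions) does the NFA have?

6

Recursing over subexpressions:
Each of the 6 symbol leaves contributes exactly 1 symbol transition.
  zxx : 3 symbol transitions
  (zxx)* : 3 symbol transitions
  (zxx)*x : 4 symbol transitions
  ((zxx)*x)* : 4 symbol transitions
  ((zxx)*x)*z : 5 symbol transitions
  (((zxx)*x)*z)* : 5 symbol transitions
  (((zxx)*x)*z)*z : 6 symbol transitions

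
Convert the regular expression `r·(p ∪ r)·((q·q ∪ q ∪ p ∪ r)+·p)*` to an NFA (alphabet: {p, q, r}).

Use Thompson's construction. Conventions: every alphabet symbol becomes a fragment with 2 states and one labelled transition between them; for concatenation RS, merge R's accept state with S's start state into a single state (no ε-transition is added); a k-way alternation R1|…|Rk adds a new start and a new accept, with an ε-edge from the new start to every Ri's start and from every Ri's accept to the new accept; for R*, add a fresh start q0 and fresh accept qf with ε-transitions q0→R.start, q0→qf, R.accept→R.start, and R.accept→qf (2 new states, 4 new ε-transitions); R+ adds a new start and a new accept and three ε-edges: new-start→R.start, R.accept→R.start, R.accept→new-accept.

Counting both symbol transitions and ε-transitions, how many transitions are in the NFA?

28

By structural recursion:
Each of the 9 symbol leaves contributes 1 transition (1 symbol, 0 ε).
  p ∪ r — 6 transitions (2 symbol, 4 ε)
  q·q — 2 transitions (2 symbol, 0 ε)
  q·q ∪ q ∪ p ∪ r — 13 transitions (5 symbol, 8 ε)
  (q·q ∪ q ∪ p ∪ r)+ — 16 transitions (5 symbol, 11 ε)
  (q·q ∪ q ∪ p ∪ r)+·p — 17 transitions (6 symbol, 11 ε)
  ((q·q ∪ q ∪ p ∪ r)+·p)* — 21 transitions (6 symbol, 15 ε)
  r·(p ∪ r)·((q·q ∪ q ∪ p ∪ r)+·p)* — 28 transitions (9 symbol, 19 ε)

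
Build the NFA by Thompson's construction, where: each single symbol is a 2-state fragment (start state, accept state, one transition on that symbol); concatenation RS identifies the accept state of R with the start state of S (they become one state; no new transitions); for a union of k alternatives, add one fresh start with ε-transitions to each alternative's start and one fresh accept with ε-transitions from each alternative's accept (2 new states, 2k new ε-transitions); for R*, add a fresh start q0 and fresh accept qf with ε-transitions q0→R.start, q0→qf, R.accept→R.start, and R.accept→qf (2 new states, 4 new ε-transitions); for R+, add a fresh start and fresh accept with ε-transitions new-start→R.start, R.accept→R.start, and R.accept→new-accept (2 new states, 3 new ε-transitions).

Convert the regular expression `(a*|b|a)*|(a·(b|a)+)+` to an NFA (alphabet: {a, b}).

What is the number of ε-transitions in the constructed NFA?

28

Recursing over subexpressions:
Each of the 6 symbol leaves contributes 0 ε-transitions.
  a* — 4 ε-transitions
  a*|b|a — 10 ε-transitions
  (a*|b|a)* — 14 ε-transitions
  b|a — 4 ε-transitions
  (b|a)+ — 7 ε-transitions
  a·(b|a)+ — 7 ε-transitions
  (a·(b|a)+)+ — 10 ε-transitions
  (a*|b|a)*|(a·(b|a)+)+ — 28 ε-transitions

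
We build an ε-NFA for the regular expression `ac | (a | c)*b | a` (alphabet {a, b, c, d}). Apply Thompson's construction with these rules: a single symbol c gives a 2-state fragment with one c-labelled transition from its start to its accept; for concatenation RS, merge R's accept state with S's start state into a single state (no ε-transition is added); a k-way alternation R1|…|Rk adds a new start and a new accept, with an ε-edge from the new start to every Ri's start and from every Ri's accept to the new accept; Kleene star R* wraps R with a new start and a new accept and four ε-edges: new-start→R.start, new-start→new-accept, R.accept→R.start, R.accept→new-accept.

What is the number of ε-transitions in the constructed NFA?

14

Bottom-up over the parse tree:
Each of the 6 symbol leaves contributes 0 ε-transitions.
  ac → 0 ε-transitions
  a | c → 4 ε-transitions
  (a | c)* → 8 ε-transitions
  (a | c)*b → 8 ε-transitions
  ac | (a | c)*b | a → 14 ε-transitions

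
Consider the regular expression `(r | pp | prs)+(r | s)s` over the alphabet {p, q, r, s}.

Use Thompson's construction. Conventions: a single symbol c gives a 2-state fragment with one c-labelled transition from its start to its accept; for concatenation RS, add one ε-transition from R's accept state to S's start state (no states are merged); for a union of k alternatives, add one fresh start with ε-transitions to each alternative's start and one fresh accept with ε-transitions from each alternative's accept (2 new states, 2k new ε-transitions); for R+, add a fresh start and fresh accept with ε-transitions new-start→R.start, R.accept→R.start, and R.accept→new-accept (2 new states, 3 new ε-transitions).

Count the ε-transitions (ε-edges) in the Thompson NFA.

Bottom-up over the parse tree:
Each of the 9 symbol leaves contributes 0 ε-transitions.
  pp — 1 ε-transition
  prs — 2 ε-transitions
  r | pp | prs — 9 ε-transitions
  (r | pp | prs)+ — 12 ε-transitions
  r | s — 4 ε-transitions
  (r | pp | prs)+(r | s)s — 18 ε-transitions

18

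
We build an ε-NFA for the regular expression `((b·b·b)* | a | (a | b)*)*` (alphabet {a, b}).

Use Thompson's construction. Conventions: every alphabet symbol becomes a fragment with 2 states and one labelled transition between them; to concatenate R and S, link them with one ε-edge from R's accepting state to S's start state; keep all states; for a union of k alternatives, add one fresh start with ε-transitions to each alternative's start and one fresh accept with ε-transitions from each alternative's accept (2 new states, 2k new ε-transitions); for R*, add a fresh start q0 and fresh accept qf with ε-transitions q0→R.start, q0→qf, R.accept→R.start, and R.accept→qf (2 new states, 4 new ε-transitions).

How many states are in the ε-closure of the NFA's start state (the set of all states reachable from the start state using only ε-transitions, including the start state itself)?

Work bottom-up. For each fragment F, track |ε-closure(F.start)| and whether F's accept lies in that closure (i.e. whether F accepts ε). A single-symbol fragment has closure size 1 and does not accept ε.
  b·b·b : C equals the left operand's closure size = 1 (its accept is not ε-reachable, so the closure stops there)
  (b·b·b)* : the star's fresh start ε-reaches both the body's start and the fresh accept: C = 2 + 1 = 3
  a | b : C = 1 + 1 + 1 = 3 (the new accept is not ε-reachable since no branch accepts ε)
  (a | b)* : new start has ε-edges to the inner start and to the new accept, so C = 2 + 3 = 5
  (b·b·b)* | a | (a | b)* : C = 1 (new start) + (3 + 1 + 5) + 1 (new accept, since some branch ε-reaches its own accept) = 11
  ((b·b·b)* | a | (a | b)*)* : new start has ε-edges to the inner start and to the new accept, so C = 2 + 11 = 13

13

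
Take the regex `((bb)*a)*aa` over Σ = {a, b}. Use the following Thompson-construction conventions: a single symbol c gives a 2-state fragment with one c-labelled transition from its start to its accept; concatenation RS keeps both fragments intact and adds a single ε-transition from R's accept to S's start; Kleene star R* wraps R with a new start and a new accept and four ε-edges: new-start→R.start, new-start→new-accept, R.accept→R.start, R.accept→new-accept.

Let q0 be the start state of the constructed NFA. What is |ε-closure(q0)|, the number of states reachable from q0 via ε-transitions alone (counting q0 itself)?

Let C(F) = |ε-closure(F.start)| within fragment F, and note whether F accepts ε. Symbol fragments have C = 1 and do not accept ε. Then:
  bb → same as the first factor's closure: C = 1
  (bb)* → C = 1 (new start) + 1 (body) + 1 (new accept) = 3
  (bb)*a → the left operand accepts ε, so the closure extends into the next operand (via the concat ε-link); C = 3 + 1 = 4
  ((bb)*a)* → the star's fresh start ε-reaches both the body's start and the fresh accept: C = 2 + 4 = 6
  ((bb)*a)*aa → C = 6 + 1 = 7 (closure spills across the concat boundary because the left factor accepts ε)

7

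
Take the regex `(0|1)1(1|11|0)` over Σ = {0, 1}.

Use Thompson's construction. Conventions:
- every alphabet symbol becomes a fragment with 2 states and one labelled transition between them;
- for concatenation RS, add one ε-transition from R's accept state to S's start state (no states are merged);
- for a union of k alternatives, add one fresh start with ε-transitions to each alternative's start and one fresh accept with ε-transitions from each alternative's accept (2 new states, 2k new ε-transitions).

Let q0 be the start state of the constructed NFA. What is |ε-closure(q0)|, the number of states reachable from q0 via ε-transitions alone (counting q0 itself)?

3

Compute the ε-closure size of each fragment's start state recursively; a symbol fragment's start has no outgoing ε-edge, so its closure is just itself (size 1).
  0|1 : new start ε-reaches every alternative's start; none of them accept ε, so the new accept is not reached: |closure| = 1 + 1 + 1 = 3
  11 : same as the first factor's closure: |closure| = 1
  1|11|0 : new start ε-reaches every alternative's start; none of them accept ε, so the new accept is not reached: |closure| = 1 + 1 + 1 + 1 = 4
  (0|1)1(1|11|0) : same as the first factor's closure: |closure| = 3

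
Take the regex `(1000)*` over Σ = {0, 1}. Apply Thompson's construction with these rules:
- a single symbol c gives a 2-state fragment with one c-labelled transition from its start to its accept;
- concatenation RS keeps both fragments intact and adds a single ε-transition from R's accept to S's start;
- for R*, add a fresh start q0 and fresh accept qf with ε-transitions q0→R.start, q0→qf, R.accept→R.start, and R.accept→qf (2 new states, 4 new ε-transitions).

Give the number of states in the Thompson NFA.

By structural recursion:
Each of the 4 symbol leaves contributes a 2-state fragment.
  1000 = 8 states
  (1000)* = 10 states

10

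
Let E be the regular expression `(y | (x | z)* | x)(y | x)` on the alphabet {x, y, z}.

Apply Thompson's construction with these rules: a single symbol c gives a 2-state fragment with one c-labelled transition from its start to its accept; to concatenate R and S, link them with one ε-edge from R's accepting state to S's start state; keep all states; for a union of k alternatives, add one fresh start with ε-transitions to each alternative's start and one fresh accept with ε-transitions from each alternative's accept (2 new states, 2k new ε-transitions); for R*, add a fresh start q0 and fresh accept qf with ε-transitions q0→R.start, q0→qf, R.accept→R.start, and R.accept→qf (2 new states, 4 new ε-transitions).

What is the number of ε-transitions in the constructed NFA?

19

Building bottom-up:
Each of the 6 symbol leaves contributes 0 ε-transitions.
  x | z : 4 ε-transitions
  (x | z)* : 8 ε-transitions
  y | (x | z)* | x : 14 ε-transitions
  y | x : 4 ε-transitions
  (y | (x | z)* | x)(y | x) : 19 ε-transitions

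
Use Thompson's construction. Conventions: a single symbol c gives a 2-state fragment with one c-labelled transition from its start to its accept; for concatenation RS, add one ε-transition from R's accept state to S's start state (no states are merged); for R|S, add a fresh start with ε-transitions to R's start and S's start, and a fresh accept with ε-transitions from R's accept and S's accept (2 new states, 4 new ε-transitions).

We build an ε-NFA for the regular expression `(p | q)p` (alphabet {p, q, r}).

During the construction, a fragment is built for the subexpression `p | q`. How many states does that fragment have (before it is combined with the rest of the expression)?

Fragment for `p | q`:
Each of the 2 symbol leaves contributes a 2-state fragment.
  p | q — 6 states

6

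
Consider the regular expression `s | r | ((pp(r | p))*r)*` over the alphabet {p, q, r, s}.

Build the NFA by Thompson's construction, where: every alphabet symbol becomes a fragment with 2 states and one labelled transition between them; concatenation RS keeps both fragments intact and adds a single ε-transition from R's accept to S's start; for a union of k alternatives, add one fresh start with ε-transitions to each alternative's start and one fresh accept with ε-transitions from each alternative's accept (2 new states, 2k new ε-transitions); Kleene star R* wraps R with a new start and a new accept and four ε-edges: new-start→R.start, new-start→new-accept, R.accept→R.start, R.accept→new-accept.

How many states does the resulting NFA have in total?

By structural recursion:
Each of the 7 symbol leaves contributes a 2-state fragment.
  r | p = 6 states
  pp(r | p) = 10 states
  (pp(r | p))* = 12 states
  (pp(r | p))*r = 14 states
  ((pp(r | p))*r)* = 16 states
  s | r | ((pp(r | p))*r)* = 22 states

22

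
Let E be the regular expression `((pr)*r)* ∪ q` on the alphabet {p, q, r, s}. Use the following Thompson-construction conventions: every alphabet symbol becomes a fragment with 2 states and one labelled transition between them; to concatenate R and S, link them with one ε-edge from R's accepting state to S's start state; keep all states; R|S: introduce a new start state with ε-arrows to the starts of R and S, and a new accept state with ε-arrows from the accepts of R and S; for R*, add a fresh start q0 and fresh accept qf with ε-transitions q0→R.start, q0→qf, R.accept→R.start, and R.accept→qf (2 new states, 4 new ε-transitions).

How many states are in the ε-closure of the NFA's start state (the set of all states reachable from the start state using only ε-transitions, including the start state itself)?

Compute the ε-closure size of each fragment's start state recursively; a symbol fragment's start has no outgoing ε-edge, so its closure is just itself (size 1).
  pr : C equals the left operand's closure size = 1 (its accept is not ε-reachable, so the closure stops there)
  (pr)* : C = 1 (new start) + 1 (body) + 1 (new accept) = 3
  (pr)*r : the left operand accepts ε, so the closure extends into the next operand (via the concat ε-link); C = 3 + 1 = 4
  ((pr)*r)* : the star's fresh start ε-reaches both the body's start and the fresh accept: C = 2 + 4 = 6
  ((pr)*r)* ∪ q : C = 1 (new start) + (6 + 1) + 1 (new accept, since some branch ε-reaches its own accept) = 9

9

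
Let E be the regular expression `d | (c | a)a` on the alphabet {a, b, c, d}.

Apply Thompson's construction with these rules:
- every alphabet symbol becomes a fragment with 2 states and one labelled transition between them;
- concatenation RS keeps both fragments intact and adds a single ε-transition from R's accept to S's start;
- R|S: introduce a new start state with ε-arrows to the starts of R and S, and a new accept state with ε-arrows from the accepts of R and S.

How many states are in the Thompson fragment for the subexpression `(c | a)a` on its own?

8

Fragment for `(c | a)a`:
Each of the 3 symbol leaves contributes a 2-state fragment.
  c | a → 6 states
  (c | a)a → 8 states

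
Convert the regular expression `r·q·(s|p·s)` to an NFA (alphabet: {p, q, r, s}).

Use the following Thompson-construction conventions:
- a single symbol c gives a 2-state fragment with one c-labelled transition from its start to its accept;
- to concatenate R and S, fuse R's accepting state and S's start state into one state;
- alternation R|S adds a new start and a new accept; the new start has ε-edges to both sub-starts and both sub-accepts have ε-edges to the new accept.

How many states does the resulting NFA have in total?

Per subexpression:
Each of the 5 symbol leaves contributes a 2-state fragment.
  p·s : 3 states
  s|p·s : 7 states
  r·q·(s|p·s) : 9 states

9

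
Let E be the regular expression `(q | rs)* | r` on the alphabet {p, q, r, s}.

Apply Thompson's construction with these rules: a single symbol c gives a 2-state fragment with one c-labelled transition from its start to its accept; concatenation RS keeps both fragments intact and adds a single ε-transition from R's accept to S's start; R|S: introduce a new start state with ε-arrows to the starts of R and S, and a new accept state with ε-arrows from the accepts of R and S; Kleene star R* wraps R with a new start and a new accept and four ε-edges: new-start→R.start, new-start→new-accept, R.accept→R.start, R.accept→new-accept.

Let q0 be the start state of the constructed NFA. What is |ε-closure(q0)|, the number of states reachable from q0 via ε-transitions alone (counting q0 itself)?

8

Let C(F) = |ε-closure(F.start)| within fragment F, and note whether F accepts ε. Symbol fragments have C = 1 and do not accept ε. Then:
  rs : same as the first factor's closure: C = 1
  q | rs : C = 1 + 1 + 1 = 3 (the new accept is not ε-reachable since no branch accepts ε)
  (q | rs)* : C = 1 (new start) + 3 (body) + 1 (new accept) = 5
  (q | rs)* | r : C = 1 (new start) + (5 + 1) + 1 (new accept, since some branch ε-reaches its own accept) = 8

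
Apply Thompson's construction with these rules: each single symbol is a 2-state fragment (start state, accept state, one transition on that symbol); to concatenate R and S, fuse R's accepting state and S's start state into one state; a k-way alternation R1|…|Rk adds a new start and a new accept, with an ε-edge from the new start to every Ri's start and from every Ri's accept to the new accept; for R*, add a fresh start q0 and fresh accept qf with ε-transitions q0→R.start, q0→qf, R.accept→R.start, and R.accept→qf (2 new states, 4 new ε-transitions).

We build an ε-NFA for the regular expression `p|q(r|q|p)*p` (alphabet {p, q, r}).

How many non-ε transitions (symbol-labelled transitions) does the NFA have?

By structural recursion:
Each of the 6 symbol leaves contributes exactly 1 symbol transition.
  r|q|p = 3 symbol transitions
  (r|q|p)* = 3 symbol transitions
  q(r|q|p)*p = 5 symbol transitions
  p|q(r|q|p)*p = 6 symbol transitions

6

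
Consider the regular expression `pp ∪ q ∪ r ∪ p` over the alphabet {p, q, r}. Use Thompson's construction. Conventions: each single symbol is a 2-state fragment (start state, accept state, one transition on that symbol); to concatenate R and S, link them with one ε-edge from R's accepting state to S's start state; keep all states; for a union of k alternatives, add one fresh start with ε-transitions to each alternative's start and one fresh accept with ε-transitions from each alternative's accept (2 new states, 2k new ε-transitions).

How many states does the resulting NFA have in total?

12

By structural recursion:
Each of the 5 symbol leaves contributes a 2-state fragment.
  pp : 4 states
  pp ∪ q ∪ r ∪ p : 12 states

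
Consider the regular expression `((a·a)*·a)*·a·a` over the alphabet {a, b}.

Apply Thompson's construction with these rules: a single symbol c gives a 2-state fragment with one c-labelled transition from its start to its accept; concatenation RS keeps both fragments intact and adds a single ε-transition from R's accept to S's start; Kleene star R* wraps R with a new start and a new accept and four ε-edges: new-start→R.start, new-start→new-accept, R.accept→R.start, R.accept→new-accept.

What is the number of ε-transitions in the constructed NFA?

12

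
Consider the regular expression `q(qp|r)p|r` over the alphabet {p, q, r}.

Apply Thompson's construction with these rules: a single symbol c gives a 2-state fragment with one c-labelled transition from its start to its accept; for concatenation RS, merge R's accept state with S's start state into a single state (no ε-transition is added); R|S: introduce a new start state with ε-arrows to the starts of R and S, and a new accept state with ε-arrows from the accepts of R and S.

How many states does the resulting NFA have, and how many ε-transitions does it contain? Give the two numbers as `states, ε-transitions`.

13, 8

Building bottom-up:
Each of the 6 symbol leaves contributes 2 states and 0 ε-transitions.
  qp → 3 states, 0 ε-transitions
  qp|r → 7 states, 4 ε-transitions
  q(qp|r)p → 9 states, 4 ε-transitions
  q(qp|r)p|r → 13 states, 8 ε-transitions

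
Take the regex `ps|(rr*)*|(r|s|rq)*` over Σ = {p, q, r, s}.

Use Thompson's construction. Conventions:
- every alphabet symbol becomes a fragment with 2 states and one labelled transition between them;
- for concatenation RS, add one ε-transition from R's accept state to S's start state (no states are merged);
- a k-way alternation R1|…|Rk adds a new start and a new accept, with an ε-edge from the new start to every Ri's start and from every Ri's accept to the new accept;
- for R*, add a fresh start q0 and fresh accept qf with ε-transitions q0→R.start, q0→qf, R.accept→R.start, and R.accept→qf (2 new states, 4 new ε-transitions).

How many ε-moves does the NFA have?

27

Per subexpression:
Each of the 8 symbol leaves contributes 0 ε-transitions.
  ps — 1 ε-transition
  r* — 4 ε-transitions
  rr* — 5 ε-transitions
  (rr*)* — 9 ε-transitions
  rq — 1 ε-transition
  r|s|rq — 7 ε-transitions
  (r|s|rq)* — 11 ε-transitions
  ps|(rr*)*|(r|s|rq)* — 27 ε-transitions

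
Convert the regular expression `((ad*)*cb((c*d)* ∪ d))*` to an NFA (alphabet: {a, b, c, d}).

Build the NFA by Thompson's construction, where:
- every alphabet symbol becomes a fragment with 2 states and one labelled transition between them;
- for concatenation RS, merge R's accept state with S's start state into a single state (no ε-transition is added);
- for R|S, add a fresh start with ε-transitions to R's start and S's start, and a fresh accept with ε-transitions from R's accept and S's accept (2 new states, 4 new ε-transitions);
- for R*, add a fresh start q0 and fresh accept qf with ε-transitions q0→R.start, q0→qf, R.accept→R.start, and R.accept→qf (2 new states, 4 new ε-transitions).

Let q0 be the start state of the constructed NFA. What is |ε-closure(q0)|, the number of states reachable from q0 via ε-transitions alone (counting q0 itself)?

5

Work bottom-up. For each fragment F, track |ε-closure(F.start)| and whether F's accept lies in that closure (i.e. whether F accepts ε). A single-symbol fragment has closure size 1 and does not accept ε.
  d* : the star's fresh start ε-reaches both the body's start and the fresh accept: C = 2 + 1 = 3
  ad* : C equals the left operand's closure size = 1 (its accept is not ε-reachable, so the closure stops there)
  (ad*)* : C = 1 (new start) + 1 (body) + 1 (new accept) = 3
  c* : C = 1 (new start) + 1 (body) + 1 (new accept) = 3
  c*d : C = 3 + (1−1) = 3 (closure spills across the concat boundary because the left factor accepts ε)
  (c*d)* : new start has ε-edges to the inner start and to the new accept, so C = 2 + 3 = 5
  (c*d)* ∪ d : new start ε-reaches every alternative's start; at least one alternative accepts ε, so the union's new accept is reached too: C = 1 + 5 + 1 + 1 = 8
  (ad*)*cb((c*d)* ∪ d) : the left operand accepts ε, so the closure extends into the next operand (the shared merged state is already counted); C = 3 + (1−1) = 3
  ((ad*)*cb((c*d)* ∪ d))* : the star's fresh start ε-reaches both the body's start and the fresh accept: C = 2 + 3 = 5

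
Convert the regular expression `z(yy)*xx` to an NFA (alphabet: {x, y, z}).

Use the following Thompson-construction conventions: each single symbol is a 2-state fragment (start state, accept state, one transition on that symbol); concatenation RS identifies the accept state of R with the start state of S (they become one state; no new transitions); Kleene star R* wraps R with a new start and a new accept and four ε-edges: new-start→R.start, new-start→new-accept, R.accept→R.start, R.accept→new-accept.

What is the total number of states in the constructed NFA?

Recursing over subexpressions:
Each of the 5 symbol leaves contributes a 2-state fragment.
  yy → 3 states
  (yy)* → 5 states
  z(yy)*xx → 8 states

8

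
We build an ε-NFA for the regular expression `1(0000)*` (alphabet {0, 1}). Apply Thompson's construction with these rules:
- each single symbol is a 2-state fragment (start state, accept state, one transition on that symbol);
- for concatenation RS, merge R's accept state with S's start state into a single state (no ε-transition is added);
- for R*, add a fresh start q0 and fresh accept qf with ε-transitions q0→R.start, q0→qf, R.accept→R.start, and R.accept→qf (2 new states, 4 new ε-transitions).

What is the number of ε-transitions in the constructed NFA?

4

Recursing over subexpressions:
Each of the 5 symbol leaves contributes 0 ε-transitions.
  0000 → 0 ε-transitions
  (0000)* → 4 ε-transitions
  1(0000)* → 4 ε-transitions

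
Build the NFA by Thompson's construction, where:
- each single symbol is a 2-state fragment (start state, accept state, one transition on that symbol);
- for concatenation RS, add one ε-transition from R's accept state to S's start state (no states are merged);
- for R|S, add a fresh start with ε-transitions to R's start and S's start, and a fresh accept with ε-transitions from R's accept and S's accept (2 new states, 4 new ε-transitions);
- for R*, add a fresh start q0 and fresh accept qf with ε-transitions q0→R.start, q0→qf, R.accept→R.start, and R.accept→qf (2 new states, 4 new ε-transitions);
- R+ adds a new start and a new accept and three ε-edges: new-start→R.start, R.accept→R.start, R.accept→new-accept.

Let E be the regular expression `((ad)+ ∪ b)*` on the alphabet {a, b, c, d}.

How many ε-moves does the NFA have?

Bottom-up over the parse tree:
Each of the 3 symbol leaves contributes 0 ε-transitions.
  ad = 1 ε-transition
  (ad)+ = 4 ε-transitions
  (ad)+ ∪ b = 8 ε-transitions
  ((ad)+ ∪ b)* = 12 ε-transitions

12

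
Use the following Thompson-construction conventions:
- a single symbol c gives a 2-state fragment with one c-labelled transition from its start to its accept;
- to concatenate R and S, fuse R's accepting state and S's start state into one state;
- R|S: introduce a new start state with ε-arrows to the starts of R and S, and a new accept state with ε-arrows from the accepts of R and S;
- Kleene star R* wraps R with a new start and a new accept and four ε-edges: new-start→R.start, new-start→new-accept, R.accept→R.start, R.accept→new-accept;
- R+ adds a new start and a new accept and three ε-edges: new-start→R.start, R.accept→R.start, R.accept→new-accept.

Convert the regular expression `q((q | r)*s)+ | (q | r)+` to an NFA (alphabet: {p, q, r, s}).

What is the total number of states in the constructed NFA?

22

Building bottom-up:
Each of the 6 symbol leaves contributes a 2-state fragment.
  q | r → 6 states
  (q | r)* → 8 states
  (q | r)*s → 9 states
  ((q | r)*s)+ → 11 states
  q((q | r)*s)+ → 12 states
  q | r → 6 states
  (q | r)+ → 8 states
  q((q | r)*s)+ | (q | r)+ → 22 states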